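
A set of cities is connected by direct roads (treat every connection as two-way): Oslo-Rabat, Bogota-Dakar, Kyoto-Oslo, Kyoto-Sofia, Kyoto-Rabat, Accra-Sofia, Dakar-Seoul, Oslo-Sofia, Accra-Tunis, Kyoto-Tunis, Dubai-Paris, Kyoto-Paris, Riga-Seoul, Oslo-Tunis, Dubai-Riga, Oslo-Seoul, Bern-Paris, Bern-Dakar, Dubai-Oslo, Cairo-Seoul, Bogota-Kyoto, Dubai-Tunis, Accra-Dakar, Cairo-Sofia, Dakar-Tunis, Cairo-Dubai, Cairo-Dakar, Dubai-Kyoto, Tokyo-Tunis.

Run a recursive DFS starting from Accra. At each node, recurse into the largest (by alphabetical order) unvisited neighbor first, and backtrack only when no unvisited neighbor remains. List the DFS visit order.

Accra -> Tunis -> Tokyo -> Oslo -> Sofia -> Kyoto -> Rabat -> Paris -> Dubai -> Riga -> Seoul -> Dakar -> Cairo -> Bogota -> Bern

Visit Accra
Accra → Tunis
Tunis → Tokyo
Tunis → Oslo
Oslo → Sofia
Sofia → Kyoto
Kyoto → Rabat
Kyoto → Paris
Paris → Dubai
Dubai → Riga
Riga → Seoul
Seoul → Dakar
Dakar → Cairo
Dakar → Bogota
Dakar → Bern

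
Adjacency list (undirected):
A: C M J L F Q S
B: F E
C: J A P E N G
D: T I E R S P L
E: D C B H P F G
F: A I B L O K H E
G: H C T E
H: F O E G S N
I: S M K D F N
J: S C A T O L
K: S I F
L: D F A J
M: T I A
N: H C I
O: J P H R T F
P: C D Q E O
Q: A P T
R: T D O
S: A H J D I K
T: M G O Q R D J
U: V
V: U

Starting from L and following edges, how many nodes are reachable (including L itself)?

BFS from L visits: L, A, D, F, J, C, M, Q, S, E, I, P, R, T, B, H, K, O, G, N
Reachable nodes: 20 of 22 total.

20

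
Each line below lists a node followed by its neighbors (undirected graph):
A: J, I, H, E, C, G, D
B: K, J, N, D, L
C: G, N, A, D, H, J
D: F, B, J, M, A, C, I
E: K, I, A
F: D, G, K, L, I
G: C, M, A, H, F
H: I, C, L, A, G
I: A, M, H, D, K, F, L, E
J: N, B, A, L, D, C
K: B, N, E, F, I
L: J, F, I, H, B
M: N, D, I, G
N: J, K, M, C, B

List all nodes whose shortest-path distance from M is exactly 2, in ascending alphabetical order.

A, B, C, E, F, H, J, K, L

Level 0: M
Level 1: D, G, I, N
Level 2: A, B, C, E, F, H, J, K, L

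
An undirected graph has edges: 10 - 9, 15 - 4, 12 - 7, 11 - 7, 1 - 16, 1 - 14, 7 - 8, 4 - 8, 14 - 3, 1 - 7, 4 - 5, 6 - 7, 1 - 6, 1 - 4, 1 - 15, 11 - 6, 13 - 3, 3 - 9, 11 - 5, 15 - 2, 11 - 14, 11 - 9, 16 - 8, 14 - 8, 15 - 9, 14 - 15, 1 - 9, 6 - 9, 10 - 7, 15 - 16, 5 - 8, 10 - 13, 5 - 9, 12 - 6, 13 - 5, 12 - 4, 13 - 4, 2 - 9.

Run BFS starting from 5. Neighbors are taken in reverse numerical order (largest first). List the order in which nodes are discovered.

5 → 13 → 11 → 9 → 8 → 4 → 10 → 3 → 14 → 7 → 6 → 15 → 2 → 1 → 16 → 12

Visit 5; enqueue 13, 11, 9, 8, 4 → queue [13, 11, 9, 8, 4]
Visit 13; enqueue 10, 3 → queue [11, 9, 8, 4, 10, 3]
Visit 11; enqueue 14, 7, 6 → queue [9, 8, 4, 10, 3, 14, 7, 6]
Visit 9; enqueue 15, 2, 1 → queue [8, 4, 10, 3, 14, 7, 6, 15, 2, 1]
Visit 8; enqueue 16 → queue [4, 10, 3, 14, 7, 6, 15, 2, 1, 16]
Visit 4; enqueue 12 → queue [10, 3, 14, 7, 6, 15, 2, 1, 16, 12]
Visit 10 → queue [3, 14, 7, 6, 15, 2, 1, 16, 12]
Visit 3 → queue [14, 7, 6, 15, 2, 1, 16, 12]
Visit 14 → queue [7, 6, 15, 2, 1, 16, 12]
Visit 7 → queue [6, 15, 2, 1, 16, 12]
Visit 6 → queue [15, 2, 1, 16, 12]
Visit 15 → queue [2, 1, 16, 12]
Visit 2 → queue [1, 16, 12]
Visit 1 → queue [16, 12]
Visit 16 → queue [12]
Visit 12 → queue []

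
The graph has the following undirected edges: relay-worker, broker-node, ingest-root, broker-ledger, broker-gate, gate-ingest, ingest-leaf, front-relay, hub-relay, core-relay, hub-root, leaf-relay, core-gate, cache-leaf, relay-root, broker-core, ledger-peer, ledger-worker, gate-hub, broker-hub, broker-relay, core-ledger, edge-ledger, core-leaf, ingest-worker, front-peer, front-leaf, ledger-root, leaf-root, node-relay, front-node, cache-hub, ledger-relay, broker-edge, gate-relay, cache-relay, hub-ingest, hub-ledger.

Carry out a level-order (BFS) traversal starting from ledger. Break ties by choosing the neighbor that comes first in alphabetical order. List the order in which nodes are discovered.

Visit ledger; enqueue broker, core, edge, hub, peer, relay, root, worker → queue [broker, core, edge, hub, peer, relay, root, worker]
Visit broker; enqueue gate, node → queue [core, edge, hub, peer, relay, root, worker, gate, node]
Visit core; enqueue leaf → queue [edge, hub, peer, relay, root, worker, gate, node, leaf]
Visit edge → queue [hub, peer, relay, root, worker, gate, node, leaf]
Visit hub; enqueue cache, ingest → queue [peer, relay, root, worker, gate, node, leaf, cache, ingest]
Visit peer; enqueue front → queue [relay, root, worker, gate, node, leaf, cache, ingest, front]
Visit relay → queue [root, worker, gate, node, leaf, cache, ingest, front]
Visit root → queue [worker, gate, node, leaf, cache, ingest, front]
Visit worker → queue [gate, node, leaf, cache, ingest, front]
Visit gate → queue [node, leaf, cache, ingest, front]
Visit node → queue [leaf, cache, ingest, front]
Visit leaf → queue [cache, ingest, front]
Visit cache → queue [ingest, front]
Visit ingest → queue [front]
Visit front → queue []

ledger broker core edge hub peer relay root worker gate node leaf cache ingest front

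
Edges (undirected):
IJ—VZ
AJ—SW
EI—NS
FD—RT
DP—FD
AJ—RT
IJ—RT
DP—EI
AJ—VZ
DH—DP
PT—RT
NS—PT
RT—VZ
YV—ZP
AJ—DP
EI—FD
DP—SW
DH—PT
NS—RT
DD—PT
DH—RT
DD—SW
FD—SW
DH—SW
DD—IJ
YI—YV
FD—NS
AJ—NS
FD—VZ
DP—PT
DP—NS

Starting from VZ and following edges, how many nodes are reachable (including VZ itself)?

12

BFS from VZ visits: VZ, AJ, FD, IJ, RT, DP, NS, SW, EI, DD, DH, PT
Reachable nodes: 12 of 15 total.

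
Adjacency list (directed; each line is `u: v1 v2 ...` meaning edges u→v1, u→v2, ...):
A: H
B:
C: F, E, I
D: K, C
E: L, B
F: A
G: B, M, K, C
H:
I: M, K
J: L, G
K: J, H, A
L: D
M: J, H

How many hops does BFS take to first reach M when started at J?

2

Level 0: J
Level 1: G, L
Level 2: B, C, D, K, M
Level 3: A, E, F, H, I
M first appears at level 2.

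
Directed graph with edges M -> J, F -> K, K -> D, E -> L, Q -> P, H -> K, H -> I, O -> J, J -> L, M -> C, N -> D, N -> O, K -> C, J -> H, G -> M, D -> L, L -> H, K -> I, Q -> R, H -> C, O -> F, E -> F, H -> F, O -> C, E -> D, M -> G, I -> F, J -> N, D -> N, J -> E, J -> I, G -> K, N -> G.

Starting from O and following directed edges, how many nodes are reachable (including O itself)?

BFS from O visits: O, C, F, J, K, E, H, I, L, N, D, G, M
Reachable nodes: 13 of 16 total.

13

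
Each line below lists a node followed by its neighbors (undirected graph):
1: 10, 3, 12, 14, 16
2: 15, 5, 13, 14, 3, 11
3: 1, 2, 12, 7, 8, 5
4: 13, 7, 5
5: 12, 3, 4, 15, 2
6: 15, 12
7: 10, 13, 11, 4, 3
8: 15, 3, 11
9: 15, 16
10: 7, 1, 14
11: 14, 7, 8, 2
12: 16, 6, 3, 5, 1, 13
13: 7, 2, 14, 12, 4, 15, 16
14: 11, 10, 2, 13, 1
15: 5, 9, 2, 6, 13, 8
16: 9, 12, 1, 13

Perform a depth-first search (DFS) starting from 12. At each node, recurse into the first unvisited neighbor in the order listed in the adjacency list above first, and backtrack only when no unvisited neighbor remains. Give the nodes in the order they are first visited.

12 → 16 → 9 → 15 → 5 → 3 → 1 → 10 → 7 → 13 → 2 → 14 → 11 → 8 → 4 → 6

Visit 12
12 → 16
16 → 9
9 → 15
15 → 5
5 → 3
3 → 1
1 → 10
10 → 7
7 → 13
13 → 2
2 → 14
14 → 11
11 → 8
13 → 4
15 → 6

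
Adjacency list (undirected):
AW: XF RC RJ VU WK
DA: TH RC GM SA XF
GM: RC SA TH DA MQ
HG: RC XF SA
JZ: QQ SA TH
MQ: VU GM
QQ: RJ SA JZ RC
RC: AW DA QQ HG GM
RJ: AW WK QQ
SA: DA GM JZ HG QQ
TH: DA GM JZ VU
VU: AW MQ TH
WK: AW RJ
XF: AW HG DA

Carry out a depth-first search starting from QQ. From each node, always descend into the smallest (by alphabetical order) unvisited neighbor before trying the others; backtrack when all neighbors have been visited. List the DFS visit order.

Visit QQ
QQ → JZ
JZ → SA
SA → DA
DA → GM
GM → MQ
MQ → VU
VU → AW
AW → RC
RC → HG
HG → XF
AW → RJ
RJ → WK
VU → TH

QQ → JZ → SA → DA → GM → MQ → VU → AW → RC → HG → XF → RJ → WK → TH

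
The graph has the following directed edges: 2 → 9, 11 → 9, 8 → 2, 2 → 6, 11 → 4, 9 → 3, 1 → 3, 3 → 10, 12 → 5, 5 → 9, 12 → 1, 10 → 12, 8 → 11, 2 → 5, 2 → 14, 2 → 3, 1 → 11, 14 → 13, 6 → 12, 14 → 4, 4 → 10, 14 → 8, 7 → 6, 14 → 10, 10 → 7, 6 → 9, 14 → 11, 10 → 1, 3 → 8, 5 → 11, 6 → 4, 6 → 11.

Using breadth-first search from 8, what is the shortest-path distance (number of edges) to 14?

2

Level 0: 8
Level 1: 2, 11
Level 2: 3, 4, 5, 6, 9, 14
Level 3: 10, 12, 13
Level 4: 1, 7
14 first appears at level 2.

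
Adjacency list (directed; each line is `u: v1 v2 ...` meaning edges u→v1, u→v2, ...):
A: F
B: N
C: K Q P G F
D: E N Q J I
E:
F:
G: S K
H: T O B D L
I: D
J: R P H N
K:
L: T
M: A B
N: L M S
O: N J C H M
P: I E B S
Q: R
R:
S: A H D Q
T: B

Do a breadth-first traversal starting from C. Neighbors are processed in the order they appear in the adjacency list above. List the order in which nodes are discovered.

Visit C; enqueue K, Q, P, G, F → queue [K, Q, P, G, F]
Visit K → queue [Q, P, G, F]
Visit Q; enqueue R → queue [P, G, F, R]
Visit P; enqueue I, E, B, S → queue [G, F, R, I, E, B, S]
Visit G → queue [F, R, I, E, B, S]
Visit F → queue [R, I, E, B, S]
Visit R → queue [I, E, B, S]
Visit I; enqueue D → queue [E, B, S, D]
Visit E → queue [B, S, D]
Visit B; enqueue N → queue [S, D, N]
Visit S; enqueue A, H → queue [D, N, A, H]
Visit D; enqueue J → queue [N, A, H, J]
Visit N; enqueue L, M → queue [A, H, J, L, M]
Visit A → queue [H, J, L, M]
Visit H; enqueue T, O → queue [J, L, M, T, O]
Visit J → queue [L, M, T, O]
Visit L → queue [M, T, O]
Visit M → queue [T, O]
Visit T → queue [O]
Visit O → queue []

C → K → Q → P → G → F → R → I → E → B → S → D → N → A → H → J → L → M → T → O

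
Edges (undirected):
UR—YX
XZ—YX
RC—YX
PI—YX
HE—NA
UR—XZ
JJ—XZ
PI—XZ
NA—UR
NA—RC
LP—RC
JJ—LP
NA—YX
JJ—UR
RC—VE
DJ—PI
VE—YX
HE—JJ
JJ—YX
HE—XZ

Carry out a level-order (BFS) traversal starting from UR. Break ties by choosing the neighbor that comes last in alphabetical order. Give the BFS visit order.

UR, YX, XZ, NA, JJ, VE, RC, PI, HE, LP, DJ

Visit UR; enqueue YX, XZ, NA, JJ → queue [YX, XZ, NA, JJ]
Visit YX; enqueue VE, RC, PI → queue [XZ, NA, JJ, VE, RC, PI]
Visit XZ; enqueue HE → queue [NA, JJ, VE, RC, PI, HE]
Visit NA → queue [JJ, VE, RC, PI, HE]
Visit JJ; enqueue LP → queue [VE, RC, PI, HE, LP]
Visit VE → queue [RC, PI, HE, LP]
Visit RC → queue [PI, HE, LP]
Visit PI; enqueue DJ → queue [HE, LP, DJ]
Visit HE → queue [LP, DJ]
Visit LP → queue [DJ]
Visit DJ → queue []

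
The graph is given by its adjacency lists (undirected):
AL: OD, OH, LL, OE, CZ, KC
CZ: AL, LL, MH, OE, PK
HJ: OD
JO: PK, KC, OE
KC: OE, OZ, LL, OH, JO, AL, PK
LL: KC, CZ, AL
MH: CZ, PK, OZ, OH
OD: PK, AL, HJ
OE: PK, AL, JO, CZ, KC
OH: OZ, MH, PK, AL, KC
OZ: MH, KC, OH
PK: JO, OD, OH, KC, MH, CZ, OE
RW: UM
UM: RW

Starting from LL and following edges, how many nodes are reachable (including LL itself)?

BFS from LL visits: LL, KC, CZ, AL, OE, OZ, OH, JO, PK, MH, OD, HJ
Reachable nodes: 12 of 14 total.

12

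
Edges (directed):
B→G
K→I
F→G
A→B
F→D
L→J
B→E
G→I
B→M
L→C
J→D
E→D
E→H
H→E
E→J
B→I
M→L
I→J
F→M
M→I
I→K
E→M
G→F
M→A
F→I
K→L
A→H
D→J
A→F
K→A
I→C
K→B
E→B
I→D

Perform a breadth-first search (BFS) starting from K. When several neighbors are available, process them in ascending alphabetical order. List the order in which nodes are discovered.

Visit K; enqueue A, B, I, L → queue [A, B, I, L]
Visit A; enqueue F, H → queue [B, I, L, F, H]
Visit B; enqueue E, G, M → queue [I, L, F, H, E, G, M]
Visit I; enqueue C, D, J → queue [L, F, H, E, G, M, C, D, J]
Visit L → queue [F, H, E, G, M, C, D, J]
Visit F → queue [H, E, G, M, C, D, J]
Visit H → queue [E, G, M, C, D, J]
Visit E → queue [G, M, C, D, J]
Visit G → queue [M, C, D, J]
Visit M → queue [C, D, J]
Visit C → queue [D, J]
Visit D → queue [J]
Visit J → queue []

K, A, B, I, L, F, H, E, G, M, C, D, J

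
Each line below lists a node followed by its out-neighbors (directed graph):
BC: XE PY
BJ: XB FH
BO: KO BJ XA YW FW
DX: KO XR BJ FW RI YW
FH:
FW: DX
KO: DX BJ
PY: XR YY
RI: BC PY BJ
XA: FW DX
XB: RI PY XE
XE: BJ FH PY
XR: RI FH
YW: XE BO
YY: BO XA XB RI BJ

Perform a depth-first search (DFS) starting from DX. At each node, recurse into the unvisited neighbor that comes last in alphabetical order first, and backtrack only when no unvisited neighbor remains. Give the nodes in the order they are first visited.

Visit DX
DX → YW
YW → XE
XE → PY
PY → YY
YY → XB
XB → RI
RI → BJ
BJ → FH
RI → BC
YY → XA
XA → FW
YY → BO
BO → KO
PY → XR

DX → YW → XE → PY → YY → XB → RI → BJ → FH → BC → XA → FW → BO → KO → XR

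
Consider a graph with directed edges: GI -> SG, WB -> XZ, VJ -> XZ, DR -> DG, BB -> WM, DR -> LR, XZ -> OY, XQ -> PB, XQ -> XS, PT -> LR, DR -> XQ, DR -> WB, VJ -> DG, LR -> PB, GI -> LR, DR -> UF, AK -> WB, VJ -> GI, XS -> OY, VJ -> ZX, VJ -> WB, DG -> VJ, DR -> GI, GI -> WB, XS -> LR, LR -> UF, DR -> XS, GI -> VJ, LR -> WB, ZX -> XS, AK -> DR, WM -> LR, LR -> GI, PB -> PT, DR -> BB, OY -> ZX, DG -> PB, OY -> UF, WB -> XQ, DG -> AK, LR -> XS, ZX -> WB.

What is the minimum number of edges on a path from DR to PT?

Level 0: DR
Level 1: BB, DG, GI, LR, UF, WB, XQ, XS
Level 2: AK, OY, PB, SG, VJ, WM, XZ
Level 3: PT, ZX
PT first appears at level 3.

3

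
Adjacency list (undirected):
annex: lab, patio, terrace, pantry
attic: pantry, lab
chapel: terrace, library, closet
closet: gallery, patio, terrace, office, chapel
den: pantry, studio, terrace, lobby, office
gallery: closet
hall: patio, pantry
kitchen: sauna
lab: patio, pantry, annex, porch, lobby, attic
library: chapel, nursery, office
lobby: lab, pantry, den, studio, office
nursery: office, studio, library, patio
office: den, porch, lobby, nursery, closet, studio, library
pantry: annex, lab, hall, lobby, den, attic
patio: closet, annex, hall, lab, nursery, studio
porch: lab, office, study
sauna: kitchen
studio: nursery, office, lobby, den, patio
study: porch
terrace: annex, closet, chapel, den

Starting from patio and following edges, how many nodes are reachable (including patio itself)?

18

BFS from patio visits: patio, studio, nursery, lab, hall, closet, annex, office, lobby, den, library, porch, pantry, attic, terrace, gallery, chapel, study
Reachable nodes: 18 of 20 total.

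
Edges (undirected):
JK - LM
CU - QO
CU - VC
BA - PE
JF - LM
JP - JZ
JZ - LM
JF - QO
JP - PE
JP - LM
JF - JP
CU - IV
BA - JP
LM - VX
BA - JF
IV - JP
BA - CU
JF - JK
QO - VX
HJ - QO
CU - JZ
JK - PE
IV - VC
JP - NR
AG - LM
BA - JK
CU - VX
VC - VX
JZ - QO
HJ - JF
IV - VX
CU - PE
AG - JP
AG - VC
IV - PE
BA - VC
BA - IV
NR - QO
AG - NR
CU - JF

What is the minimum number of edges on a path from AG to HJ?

3

Level 0: AG
Level 1: JP, LM, NR, VC
Level 2: BA, CU, IV, JF, JK, JZ, PE, QO, VX
Level 3: HJ
HJ first appears at level 3.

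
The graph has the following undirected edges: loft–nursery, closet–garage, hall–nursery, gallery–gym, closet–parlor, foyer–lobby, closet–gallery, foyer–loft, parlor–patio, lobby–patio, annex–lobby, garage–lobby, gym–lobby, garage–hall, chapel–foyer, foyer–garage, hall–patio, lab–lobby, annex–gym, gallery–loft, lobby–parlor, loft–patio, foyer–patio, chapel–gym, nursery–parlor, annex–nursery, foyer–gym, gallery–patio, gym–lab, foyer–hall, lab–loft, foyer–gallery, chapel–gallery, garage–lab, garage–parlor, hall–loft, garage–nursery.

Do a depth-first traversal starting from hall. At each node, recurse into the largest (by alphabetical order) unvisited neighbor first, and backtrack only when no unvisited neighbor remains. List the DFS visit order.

Visit hall
hall → patio
patio → parlor
parlor → nursery
nursery → loft
loft → lab
lab → lobby
lobby → gym
gym → gallery
gallery → foyer
foyer → garage
garage → closet
foyer → chapel
gym → annex

hall, patio, parlor, nursery, loft, lab, lobby, gym, gallery, foyer, garage, closet, chapel, annex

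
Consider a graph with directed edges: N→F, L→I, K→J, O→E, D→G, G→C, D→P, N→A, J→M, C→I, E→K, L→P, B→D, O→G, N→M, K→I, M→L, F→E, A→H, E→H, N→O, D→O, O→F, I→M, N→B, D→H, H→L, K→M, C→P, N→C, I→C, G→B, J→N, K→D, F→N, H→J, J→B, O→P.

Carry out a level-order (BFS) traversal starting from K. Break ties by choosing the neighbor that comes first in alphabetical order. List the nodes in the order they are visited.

K → D → I → J → M → G → H → O → P → C → B → N → L → E → F → A

Visit K; enqueue D, I, J, M → queue [D, I, J, M]
Visit D; enqueue G, H, O, P → queue [I, J, M, G, H, O, P]
Visit I; enqueue C → queue [J, M, G, H, O, P, C]
Visit J; enqueue B, N → queue [M, G, H, O, P, C, B, N]
Visit M; enqueue L → queue [G, H, O, P, C, B, N, L]
Visit G → queue [H, O, P, C, B, N, L]
Visit H → queue [O, P, C, B, N, L]
Visit O; enqueue E, F → queue [P, C, B, N, L, E, F]
Visit P → queue [C, B, N, L, E, F]
Visit C → queue [B, N, L, E, F]
Visit B → queue [N, L, E, F]
Visit N; enqueue A → queue [L, E, F, A]
Visit L → queue [E, F, A]
Visit E → queue [F, A]
Visit F → queue [A]
Visit A → queue []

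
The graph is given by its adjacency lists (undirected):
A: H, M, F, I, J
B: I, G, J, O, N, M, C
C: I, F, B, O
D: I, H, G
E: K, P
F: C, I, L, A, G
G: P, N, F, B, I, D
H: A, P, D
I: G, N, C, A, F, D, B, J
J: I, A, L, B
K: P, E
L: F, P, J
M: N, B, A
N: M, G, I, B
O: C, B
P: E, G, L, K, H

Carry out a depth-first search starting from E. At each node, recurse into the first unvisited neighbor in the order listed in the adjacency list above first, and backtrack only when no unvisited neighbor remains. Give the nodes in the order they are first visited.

E K P G N M B I C F L J A H D O

Visit E
E → K
K → P
P → G
G → N
N → M
M → B
B → I
I → C
C → F
F → L
L → J
J → A
A → H
H → D
C → O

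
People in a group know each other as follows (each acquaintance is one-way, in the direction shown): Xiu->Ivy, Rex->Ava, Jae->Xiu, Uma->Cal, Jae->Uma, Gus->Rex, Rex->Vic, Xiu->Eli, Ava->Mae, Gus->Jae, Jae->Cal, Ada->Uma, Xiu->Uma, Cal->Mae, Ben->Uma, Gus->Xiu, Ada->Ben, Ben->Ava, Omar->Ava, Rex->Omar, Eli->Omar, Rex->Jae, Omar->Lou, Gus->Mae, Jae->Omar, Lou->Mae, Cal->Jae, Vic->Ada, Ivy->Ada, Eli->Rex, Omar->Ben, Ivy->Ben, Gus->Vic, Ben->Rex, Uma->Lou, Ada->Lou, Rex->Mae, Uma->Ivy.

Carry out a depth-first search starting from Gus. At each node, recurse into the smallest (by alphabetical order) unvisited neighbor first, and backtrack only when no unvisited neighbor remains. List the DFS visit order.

Visit Gus
Gus → Jae
Jae → Cal
Cal → Mae
Jae → Omar
Omar → Ava
Omar → Ben
Ben → Rex
Rex → Vic
Vic → Ada
Ada → Lou
Ada → Uma
Uma → Ivy
Jae → Xiu
Xiu → Eli

Gus -> Jae -> Cal -> Mae -> Omar -> Ava -> Ben -> Rex -> Vic -> Ada -> Lou -> Uma -> Ivy -> Xiu -> Eli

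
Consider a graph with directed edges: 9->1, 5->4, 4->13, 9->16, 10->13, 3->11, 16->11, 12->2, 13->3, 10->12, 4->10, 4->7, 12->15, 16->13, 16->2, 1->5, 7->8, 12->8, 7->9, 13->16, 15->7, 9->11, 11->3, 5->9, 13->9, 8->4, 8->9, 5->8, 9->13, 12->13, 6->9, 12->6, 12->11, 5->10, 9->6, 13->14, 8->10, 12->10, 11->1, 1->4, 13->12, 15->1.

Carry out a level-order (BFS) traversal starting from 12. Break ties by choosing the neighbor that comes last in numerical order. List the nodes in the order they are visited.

Visit 12; enqueue 15, 13, 11, 10, 8, 6, 2 → queue [15, 13, 11, 10, 8, 6, 2]
Visit 15; enqueue 7, 1 → queue [13, 11, 10, 8, 6, 2, 7, 1]
Visit 13; enqueue 16, 14, 9, 3 → queue [11, 10, 8, 6, 2, 7, 1, 16, 14, 9, 3]
Visit 11 → queue [10, 8, 6, 2, 7, 1, 16, 14, 9, 3]
Visit 10 → queue [8, 6, 2, 7, 1, 16, 14, 9, 3]
Visit 8; enqueue 4 → queue [6, 2, 7, 1, 16, 14, 9, 3, 4]
Visit 6 → queue [2, 7, 1, 16, 14, 9, 3, 4]
Visit 2 → queue [7, 1, 16, 14, 9, 3, 4]
Visit 7 → queue [1, 16, 14, 9, 3, 4]
Visit 1; enqueue 5 → queue [16, 14, 9, 3, 4, 5]
Visit 16 → queue [14, 9, 3, 4, 5]
Visit 14 → queue [9, 3, 4, 5]
Visit 9 → queue [3, 4, 5]
Visit 3 → queue [4, 5]
Visit 4 → queue [5]
Visit 5 → queue []

12 → 15 → 13 → 11 → 10 → 8 → 6 → 2 → 7 → 1 → 16 → 14 → 9 → 3 → 4 → 5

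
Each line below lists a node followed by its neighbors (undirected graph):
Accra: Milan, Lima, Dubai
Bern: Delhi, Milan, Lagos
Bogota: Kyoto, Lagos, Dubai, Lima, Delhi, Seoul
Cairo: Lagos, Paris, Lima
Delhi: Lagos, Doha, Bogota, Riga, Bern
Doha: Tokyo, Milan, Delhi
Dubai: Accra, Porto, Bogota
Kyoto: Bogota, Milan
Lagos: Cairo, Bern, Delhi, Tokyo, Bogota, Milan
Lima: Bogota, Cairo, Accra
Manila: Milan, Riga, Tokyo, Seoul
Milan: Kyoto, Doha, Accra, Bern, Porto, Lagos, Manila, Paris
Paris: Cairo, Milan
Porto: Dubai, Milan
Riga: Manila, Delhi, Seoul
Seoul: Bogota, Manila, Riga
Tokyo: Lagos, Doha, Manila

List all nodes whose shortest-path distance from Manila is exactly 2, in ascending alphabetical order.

Level 0: Manila
Level 1: Milan, Riga, Seoul, Tokyo
Level 2: Accra, Bern, Bogota, Delhi, Doha, Kyoto, Lagos, Paris, Porto
Level 3: Cairo, Dubai, Lima

Accra, Bern, Bogota, Delhi, Doha, Kyoto, Lagos, Paris, Porto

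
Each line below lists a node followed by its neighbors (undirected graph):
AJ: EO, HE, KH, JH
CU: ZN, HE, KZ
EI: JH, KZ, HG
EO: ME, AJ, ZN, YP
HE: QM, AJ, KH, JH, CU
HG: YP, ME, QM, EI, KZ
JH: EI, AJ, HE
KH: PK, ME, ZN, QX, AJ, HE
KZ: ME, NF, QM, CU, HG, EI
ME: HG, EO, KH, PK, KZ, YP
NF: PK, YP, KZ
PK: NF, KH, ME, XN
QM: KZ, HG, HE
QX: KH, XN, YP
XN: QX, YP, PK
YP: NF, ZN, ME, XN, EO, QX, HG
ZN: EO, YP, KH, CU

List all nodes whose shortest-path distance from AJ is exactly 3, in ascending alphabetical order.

HG, KZ, NF, XN

Level 0: AJ
Level 1: EO, HE, JH, KH
Level 2: CU, EI, ME, PK, QM, QX, YP, ZN
Level 3: HG, KZ, NF, XN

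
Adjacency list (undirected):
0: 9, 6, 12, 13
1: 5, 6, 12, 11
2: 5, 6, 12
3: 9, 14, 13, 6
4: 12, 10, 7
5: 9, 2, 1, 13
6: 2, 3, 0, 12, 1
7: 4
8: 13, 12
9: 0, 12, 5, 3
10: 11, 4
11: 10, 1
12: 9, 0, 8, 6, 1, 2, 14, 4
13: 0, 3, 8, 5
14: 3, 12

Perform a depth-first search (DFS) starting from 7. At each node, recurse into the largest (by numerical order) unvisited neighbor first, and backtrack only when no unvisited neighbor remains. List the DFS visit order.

7 → 4 → 12 → 14 → 3 → 13 → 8 → 5 → 9 → 0 → 6 → 2 → 1 → 11 → 10

Visit 7
7 → 4
4 → 12
12 → 14
14 → 3
3 → 13
13 → 8
13 → 5
5 → 9
9 → 0
0 → 6
6 → 2
6 → 1
1 → 11
11 → 10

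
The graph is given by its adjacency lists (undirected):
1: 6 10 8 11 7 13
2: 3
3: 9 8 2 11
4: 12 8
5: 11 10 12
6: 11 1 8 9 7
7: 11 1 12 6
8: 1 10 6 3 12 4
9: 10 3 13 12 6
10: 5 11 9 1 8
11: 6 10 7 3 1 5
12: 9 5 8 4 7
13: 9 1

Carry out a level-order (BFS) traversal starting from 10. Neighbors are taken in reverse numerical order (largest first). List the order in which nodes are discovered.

Visit 10; enqueue 11, 9, 8, 5, 1 → queue [11, 9, 8, 5, 1]
Visit 11; enqueue 7, 6, 3 → queue [9, 8, 5, 1, 7, 6, 3]
Visit 9; enqueue 13, 12 → queue [8, 5, 1, 7, 6, 3, 13, 12]
Visit 8; enqueue 4 → queue [5, 1, 7, 6, 3, 13, 12, 4]
Visit 5 → queue [1, 7, 6, 3, 13, 12, 4]
Visit 1 → queue [7, 6, 3, 13, 12, 4]
Visit 7 → queue [6, 3, 13, 12, 4]
Visit 6 → queue [3, 13, 12, 4]
Visit 3; enqueue 2 → queue [13, 12, 4, 2]
Visit 13 → queue [12, 4, 2]
Visit 12 → queue [4, 2]
Visit 4 → queue [2]
Visit 2 → queue []

10 → 11 → 9 → 8 → 5 → 1 → 7 → 6 → 3 → 13 → 12 → 4 → 2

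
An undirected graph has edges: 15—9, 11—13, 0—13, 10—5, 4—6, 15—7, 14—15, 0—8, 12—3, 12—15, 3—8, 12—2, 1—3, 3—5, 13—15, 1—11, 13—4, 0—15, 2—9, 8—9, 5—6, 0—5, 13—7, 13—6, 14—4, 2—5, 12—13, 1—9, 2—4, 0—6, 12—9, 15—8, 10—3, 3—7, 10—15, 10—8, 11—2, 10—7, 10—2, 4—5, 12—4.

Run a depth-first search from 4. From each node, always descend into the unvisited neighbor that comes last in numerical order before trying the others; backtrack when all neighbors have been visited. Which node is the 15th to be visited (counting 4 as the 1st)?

Visit 4
4 → 14
14 → 15
15 → 13
13 → 12
12 → 9
9 → 8
8 → 10
10 → 7
7 → 3
3 → 5
5 → 6
6 → 0
5 → 2
2 → 11
11 → 1

Visit order: 4, 14, 15, 13, 12, 9, 8, 10, 7, 3, 5, 6, 0, 2, 11, 1

11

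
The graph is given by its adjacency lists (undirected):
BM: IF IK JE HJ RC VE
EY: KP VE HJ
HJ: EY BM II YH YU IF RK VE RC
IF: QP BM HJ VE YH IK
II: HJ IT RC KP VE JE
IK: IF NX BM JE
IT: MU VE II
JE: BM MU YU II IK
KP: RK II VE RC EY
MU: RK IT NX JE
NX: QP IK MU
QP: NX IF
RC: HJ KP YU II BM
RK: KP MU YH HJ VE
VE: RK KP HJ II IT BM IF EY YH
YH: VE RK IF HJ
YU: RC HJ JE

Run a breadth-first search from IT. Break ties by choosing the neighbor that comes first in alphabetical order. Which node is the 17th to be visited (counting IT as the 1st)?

Visit IT; enqueue II, MU, VE → queue [II, MU, VE]
Visit II; enqueue HJ, JE, KP, RC → queue [MU, VE, HJ, JE, KP, RC]
Visit MU; enqueue NX, RK → queue [VE, HJ, JE, KP, RC, NX, RK]
Visit VE; enqueue BM, EY, IF, YH → queue [HJ, JE, KP, RC, NX, RK, BM, EY, IF, YH]
Visit HJ; enqueue YU → queue [JE, KP, RC, NX, RK, BM, EY, IF, YH, YU]
Visit JE; enqueue IK → queue [KP, RC, NX, RK, BM, EY, IF, YH, YU, IK]
Visit KP → queue [RC, NX, RK, BM, EY, IF, YH, YU, IK]
Visit RC → queue [NX, RK, BM, EY, IF, YH, YU, IK]
Visit NX; enqueue QP → queue [RK, BM, EY, IF, YH, YU, IK, QP]
Visit RK → queue [BM, EY, IF, YH, YU, IK, QP]
Visit BM → queue [EY, IF, YH, YU, IK, QP]
Visit EY → queue [IF, YH, YU, IK, QP]
Visit IF → queue [YH, YU, IK, QP]
Visit YH → queue [YU, IK, QP]
Visit YU → queue [IK, QP]
Visit IK → queue [QP]
Visit QP → queue []

Visit order: IT, II, MU, VE, HJ, JE, KP, RC, NX, RK, BM, EY, IF, YH, YU, IK, QP

QP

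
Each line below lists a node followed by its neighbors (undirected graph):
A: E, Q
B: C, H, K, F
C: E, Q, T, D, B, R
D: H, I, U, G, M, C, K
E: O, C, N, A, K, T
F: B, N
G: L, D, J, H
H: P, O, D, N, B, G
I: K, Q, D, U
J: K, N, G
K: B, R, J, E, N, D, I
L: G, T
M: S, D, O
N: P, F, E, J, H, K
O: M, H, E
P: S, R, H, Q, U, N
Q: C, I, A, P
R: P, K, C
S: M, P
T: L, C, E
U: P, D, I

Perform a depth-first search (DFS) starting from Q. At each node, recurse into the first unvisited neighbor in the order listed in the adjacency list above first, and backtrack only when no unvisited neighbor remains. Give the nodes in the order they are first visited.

Q → C → E → O → M → S → P → R → K → B → H → D → I → U → G → L → T → J → N → F → A

Visit Q
Q → C
C → E
E → O
O → M
M → S
S → P
P → R
R → K
K → B
B → H
H → D
D → I
I → U
D → G
G → L
L → T
G → J
J → N
N → F
E → A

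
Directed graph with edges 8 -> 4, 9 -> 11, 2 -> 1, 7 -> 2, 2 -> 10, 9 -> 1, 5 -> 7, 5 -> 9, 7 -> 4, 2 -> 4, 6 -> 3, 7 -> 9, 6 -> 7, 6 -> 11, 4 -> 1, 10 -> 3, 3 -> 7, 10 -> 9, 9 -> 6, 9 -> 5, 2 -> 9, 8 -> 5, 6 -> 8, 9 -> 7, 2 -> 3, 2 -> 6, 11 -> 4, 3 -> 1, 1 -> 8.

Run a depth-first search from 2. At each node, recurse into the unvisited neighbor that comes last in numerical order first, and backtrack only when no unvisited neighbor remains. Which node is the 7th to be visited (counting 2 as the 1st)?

Visit 2
2 → 10
10 → 9
9 → 11
11 → 4
4 → 1
1 → 8
8 → 5
5 → 7
9 → 6
6 → 3

Visit order: 2, 10, 9, 11, 4, 1, 8, 5, 7, 6, 3

8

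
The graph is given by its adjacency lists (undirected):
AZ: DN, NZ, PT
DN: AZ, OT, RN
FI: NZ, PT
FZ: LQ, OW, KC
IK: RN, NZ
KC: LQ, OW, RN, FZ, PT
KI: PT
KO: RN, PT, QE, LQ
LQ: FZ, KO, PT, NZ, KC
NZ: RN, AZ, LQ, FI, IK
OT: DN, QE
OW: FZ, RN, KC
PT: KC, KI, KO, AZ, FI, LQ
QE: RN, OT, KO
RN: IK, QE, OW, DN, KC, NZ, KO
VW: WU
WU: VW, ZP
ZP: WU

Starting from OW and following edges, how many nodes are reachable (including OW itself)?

15

BFS from OW visits: OW, RN, KC, FZ, QE, NZ, KO, IK, DN, PT, LQ, OT, FI, AZ, KI
Reachable nodes: 15 of 18 total.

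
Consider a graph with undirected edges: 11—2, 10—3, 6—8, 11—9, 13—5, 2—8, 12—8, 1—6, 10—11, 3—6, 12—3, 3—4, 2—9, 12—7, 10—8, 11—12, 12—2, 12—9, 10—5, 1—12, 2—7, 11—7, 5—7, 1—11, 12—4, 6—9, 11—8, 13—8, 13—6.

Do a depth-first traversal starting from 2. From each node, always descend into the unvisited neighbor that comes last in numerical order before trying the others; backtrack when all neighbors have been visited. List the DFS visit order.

2, 12, 11, 10, 8, 13, 6, 9, 3, 4, 1, 5, 7

Visit 2
2 → 12
12 → 11
11 → 10
10 → 8
8 → 13
13 → 6
6 → 9
6 → 3
3 → 4
6 → 1
13 → 5
5 → 7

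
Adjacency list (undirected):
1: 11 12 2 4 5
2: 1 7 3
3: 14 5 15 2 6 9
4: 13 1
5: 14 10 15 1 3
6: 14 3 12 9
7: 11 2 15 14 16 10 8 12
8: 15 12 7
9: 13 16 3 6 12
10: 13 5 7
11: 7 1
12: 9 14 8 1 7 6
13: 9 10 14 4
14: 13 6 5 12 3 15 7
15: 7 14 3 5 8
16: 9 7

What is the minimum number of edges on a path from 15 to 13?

2

Level 0: 15
Level 1: 3, 5, 7, 8, 14
Level 2: 1, 2, 6, 9, 10, 11, 12, 13, 16
Level 3: 4
13 first appears at level 2.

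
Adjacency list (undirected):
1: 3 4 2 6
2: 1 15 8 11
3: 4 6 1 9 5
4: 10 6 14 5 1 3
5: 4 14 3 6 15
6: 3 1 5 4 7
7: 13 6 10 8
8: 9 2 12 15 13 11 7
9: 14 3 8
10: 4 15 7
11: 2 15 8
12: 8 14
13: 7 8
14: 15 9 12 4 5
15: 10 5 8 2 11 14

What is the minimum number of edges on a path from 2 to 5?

Level 0: 2
Level 1: 1, 8, 11, 15
Level 2: 3, 4, 5, 6, 7, 9, 10, 12, 13, 14
5 first appears at level 2.

2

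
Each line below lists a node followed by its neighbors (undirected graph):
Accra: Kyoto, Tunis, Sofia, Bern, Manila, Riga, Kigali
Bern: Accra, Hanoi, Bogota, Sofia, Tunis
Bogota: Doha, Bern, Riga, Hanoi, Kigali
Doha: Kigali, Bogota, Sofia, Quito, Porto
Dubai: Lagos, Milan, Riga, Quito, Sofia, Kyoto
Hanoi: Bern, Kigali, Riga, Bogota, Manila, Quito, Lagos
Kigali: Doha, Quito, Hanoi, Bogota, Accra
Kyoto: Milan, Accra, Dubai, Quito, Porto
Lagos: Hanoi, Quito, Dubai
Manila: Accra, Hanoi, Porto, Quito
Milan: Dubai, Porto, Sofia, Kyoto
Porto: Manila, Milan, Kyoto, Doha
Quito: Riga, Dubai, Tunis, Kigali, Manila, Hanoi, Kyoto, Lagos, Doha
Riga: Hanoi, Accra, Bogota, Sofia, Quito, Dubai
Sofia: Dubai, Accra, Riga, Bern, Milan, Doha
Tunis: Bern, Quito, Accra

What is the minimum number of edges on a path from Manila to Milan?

Level 0: Manila
Level 1: Accra, Hanoi, Porto, Quito
Level 2: Bern, Bogota, Doha, Dubai, Kigali, Kyoto, Lagos, Milan, Riga, Sofia, Tunis
Milan first appears at level 2.

2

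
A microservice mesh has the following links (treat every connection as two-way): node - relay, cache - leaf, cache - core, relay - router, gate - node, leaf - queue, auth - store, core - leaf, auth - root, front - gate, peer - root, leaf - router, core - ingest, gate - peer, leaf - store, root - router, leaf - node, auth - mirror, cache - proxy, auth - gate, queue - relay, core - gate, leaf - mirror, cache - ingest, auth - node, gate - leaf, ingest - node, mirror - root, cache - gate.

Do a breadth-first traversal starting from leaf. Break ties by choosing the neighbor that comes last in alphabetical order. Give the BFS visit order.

leaf → store → router → queue → node → mirror → gate → core → cache → auth → root → relay → ingest → peer → front → proxy

Visit leaf; enqueue store, router, queue, node, mirror, gate, core, cache → queue [store, router, queue, node, mirror, gate, core, cache]
Visit store; enqueue auth → queue [router, queue, node, mirror, gate, core, cache, auth]
Visit router; enqueue root, relay → queue [queue, node, mirror, gate, core, cache, auth, root, relay]
Visit queue → queue [node, mirror, gate, core, cache, auth, root, relay]
Visit node; enqueue ingest → queue [mirror, gate, core, cache, auth, root, relay, ingest]
Visit mirror → queue [gate, core, cache, auth, root, relay, ingest]
Visit gate; enqueue peer, front → queue [core, cache, auth, root, relay, ingest, peer, front]
Visit core → queue [cache, auth, root, relay, ingest, peer, front]
Visit cache; enqueue proxy → queue [auth, root, relay, ingest, peer, front, proxy]
Visit auth → queue [root, relay, ingest, peer, front, proxy]
Visit root → queue [relay, ingest, peer, front, proxy]
Visit relay → queue [ingest, peer, front, proxy]
Visit ingest → queue [peer, front, proxy]
Visit peer → queue [front, proxy]
Visit front → queue [proxy]
Visit proxy → queue []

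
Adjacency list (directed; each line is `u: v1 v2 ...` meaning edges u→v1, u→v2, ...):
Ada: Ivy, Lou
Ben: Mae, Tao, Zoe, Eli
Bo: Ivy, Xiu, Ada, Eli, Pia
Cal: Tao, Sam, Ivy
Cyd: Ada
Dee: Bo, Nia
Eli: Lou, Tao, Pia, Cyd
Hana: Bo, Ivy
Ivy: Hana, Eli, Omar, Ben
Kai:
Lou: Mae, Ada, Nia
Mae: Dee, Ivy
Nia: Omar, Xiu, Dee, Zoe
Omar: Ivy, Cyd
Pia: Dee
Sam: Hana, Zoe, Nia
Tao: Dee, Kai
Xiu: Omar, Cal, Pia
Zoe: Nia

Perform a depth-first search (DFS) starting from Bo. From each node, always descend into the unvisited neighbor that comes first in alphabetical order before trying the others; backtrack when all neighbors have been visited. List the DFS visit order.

Visit Bo
Bo → Ada
Ada → Ivy
Ivy → Ben
Ben → Eli
Eli → Cyd
Eli → Lou
Lou → Mae
Mae → Dee
Dee → Nia
Nia → Omar
Nia → Xiu
Xiu → Cal
Cal → Sam
Sam → Hana
Sam → Zoe
Cal → Tao
Tao → Kai
Xiu → Pia

Bo, Ada, Ivy, Ben, Eli, Cyd, Lou, Mae, Dee, Nia, Omar, Xiu, Cal, Sam, Hana, Zoe, Tao, Kai, Pia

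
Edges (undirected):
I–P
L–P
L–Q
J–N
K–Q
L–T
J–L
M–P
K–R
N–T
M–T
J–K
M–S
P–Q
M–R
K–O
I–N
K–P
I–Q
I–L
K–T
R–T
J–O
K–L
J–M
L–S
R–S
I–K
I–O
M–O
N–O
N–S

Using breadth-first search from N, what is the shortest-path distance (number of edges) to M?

2

Level 0: N
Level 1: I, J, O, S, T
Level 2: K, L, M, P, Q, R
M first appears at level 2.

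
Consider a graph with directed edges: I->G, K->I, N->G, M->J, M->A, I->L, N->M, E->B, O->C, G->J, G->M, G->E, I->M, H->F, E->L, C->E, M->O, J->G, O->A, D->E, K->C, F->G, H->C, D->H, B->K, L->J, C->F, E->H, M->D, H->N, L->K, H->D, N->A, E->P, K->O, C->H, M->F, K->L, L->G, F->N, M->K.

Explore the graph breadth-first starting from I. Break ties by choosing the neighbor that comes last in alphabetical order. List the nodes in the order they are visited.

Visit I; enqueue M, L, G → queue [M, L, G]
Visit M; enqueue O, K, J, F, D, A → queue [L, G, O, K, J, F, D, A]
Visit L → queue [G, O, K, J, F, D, A]
Visit G; enqueue E → queue [O, K, J, F, D, A, E]
Visit O; enqueue C → queue [K, J, F, D, A, E, C]
Visit K → queue [J, F, D, A, E, C]
Visit J → queue [F, D, A, E, C]
Visit F; enqueue N → queue [D, A, E, C, N]
Visit D; enqueue H → queue [A, E, C, N, H]
Visit A → queue [E, C, N, H]
Visit E; enqueue P, B → queue [C, N, H, P, B]
Visit C → queue [N, H, P, B]
Visit N → queue [H, P, B]
Visit H → queue [P, B]
Visit P → queue [B]
Visit B → queue []

I, M, L, G, O, K, J, F, D, A, E, C, N, H, P, B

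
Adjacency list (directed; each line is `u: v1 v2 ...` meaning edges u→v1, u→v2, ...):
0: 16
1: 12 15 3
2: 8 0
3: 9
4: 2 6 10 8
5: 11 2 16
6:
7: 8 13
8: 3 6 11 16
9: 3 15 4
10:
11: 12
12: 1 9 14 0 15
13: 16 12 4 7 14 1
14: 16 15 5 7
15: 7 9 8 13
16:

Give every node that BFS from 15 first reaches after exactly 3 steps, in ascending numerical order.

0, 2, 5, 10

Level 0: 15
Level 1: 7, 8, 9, 13
Level 2: 1, 3, 4, 6, 11, 12, 14, 16
Level 3: 0, 2, 5, 10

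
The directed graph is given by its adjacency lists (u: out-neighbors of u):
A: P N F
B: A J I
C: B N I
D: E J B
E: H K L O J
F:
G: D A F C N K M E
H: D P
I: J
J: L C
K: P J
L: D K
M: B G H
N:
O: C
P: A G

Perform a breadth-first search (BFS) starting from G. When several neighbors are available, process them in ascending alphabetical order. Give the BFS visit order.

Visit G; enqueue A, C, D, E, F, K, M, N → queue [A, C, D, E, F, K, M, N]
Visit A; enqueue P → queue [C, D, E, F, K, M, N, P]
Visit C; enqueue B, I → queue [D, E, F, K, M, N, P, B, I]
Visit D; enqueue J → queue [E, F, K, M, N, P, B, I, J]
Visit E; enqueue H, L, O → queue [F, K, M, N, P, B, I, J, H, L, O]
Visit F → queue [K, M, N, P, B, I, J, H, L, O]
Visit K → queue [M, N, P, B, I, J, H, L, O]
Visit M → queue [N, P, B, I, J, H, L, O]
Visit N → queue [P, B, I, J, H, L, O]
Visit P → queue [B, I, J, H, L, O]
Visit B → queue [I, J, H, L, O]
Visit I → queue [J, H, L, O]
Visit J → queue [H, L, O]
Visit H → queue [L, O]
Visit L → queue [O]
Visit O → queue []

G A C D E F K M N P B I J H L O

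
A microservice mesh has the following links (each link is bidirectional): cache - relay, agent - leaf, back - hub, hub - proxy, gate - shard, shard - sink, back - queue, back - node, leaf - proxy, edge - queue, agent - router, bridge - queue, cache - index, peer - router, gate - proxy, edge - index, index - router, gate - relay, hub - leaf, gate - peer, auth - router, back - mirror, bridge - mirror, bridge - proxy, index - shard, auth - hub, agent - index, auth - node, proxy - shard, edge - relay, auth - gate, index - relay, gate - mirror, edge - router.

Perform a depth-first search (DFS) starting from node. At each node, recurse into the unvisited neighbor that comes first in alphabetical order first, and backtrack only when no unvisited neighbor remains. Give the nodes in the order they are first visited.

node, auth, gate, mirror, back, hub, leaf, agent, index, cache, relay, edge, queue, bridge, proxy, shard, sink, router, peer

Visit node
node → auth
auth → gate
gate → mirror
mirror → back
back → hub
hub → leaf
leaf → agent
agent → index
index → cache
cache → relay
relay → edge
edge → queue
queue → bridge
bridge → proxy
proxy → shard
shard → sink
edge → router
router → peer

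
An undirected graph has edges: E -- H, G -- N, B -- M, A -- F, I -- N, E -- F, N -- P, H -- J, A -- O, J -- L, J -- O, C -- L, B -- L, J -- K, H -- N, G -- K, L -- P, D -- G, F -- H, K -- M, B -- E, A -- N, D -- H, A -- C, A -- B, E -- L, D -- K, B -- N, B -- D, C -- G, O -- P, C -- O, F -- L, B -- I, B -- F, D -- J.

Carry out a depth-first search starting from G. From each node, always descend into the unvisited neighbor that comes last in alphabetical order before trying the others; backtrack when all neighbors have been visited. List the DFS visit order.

G, N, P, O, J, L, F, H, E, B, M, K, D, I, A, C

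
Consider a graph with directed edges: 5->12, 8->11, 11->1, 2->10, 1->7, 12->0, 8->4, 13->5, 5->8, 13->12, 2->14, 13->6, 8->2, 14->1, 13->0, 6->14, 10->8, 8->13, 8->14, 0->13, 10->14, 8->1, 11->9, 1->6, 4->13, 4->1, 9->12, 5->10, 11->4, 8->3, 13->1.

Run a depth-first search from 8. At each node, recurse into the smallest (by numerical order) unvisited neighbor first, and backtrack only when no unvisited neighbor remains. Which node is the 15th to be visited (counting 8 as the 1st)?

Visit 8
8 → 1
1 → 6
6 → 14
1 → 7
8 → 2
2 → 10
8 → 3
8 → 4
4 → 13
13 → 0
13 → 5
5 → 12
8 → 11
11 → 9

Visit order: 8, 1, 6, 14, 7, 2, 10, 3, 4, 13, 0, 5, 12, 11, 9

9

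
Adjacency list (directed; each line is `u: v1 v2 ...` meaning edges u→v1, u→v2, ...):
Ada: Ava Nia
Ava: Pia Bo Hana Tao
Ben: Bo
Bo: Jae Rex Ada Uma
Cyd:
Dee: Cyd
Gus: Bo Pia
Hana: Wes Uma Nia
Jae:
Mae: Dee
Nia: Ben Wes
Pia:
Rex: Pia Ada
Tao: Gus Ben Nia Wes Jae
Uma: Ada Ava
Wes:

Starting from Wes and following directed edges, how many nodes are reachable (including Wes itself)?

BFS from Wes visits: Wes
Reachable nodes: 1 of 16 total.

1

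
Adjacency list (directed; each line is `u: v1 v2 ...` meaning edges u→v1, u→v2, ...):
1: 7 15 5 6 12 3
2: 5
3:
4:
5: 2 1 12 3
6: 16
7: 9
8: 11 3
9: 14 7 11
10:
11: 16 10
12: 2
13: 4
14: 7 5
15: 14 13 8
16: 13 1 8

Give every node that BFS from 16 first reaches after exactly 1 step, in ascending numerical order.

Level 0: 16
Level 1: 1, 8, 13
Level 2: 3, 4, 5, 6, 7, 11, 12, 15
Level 3: 2, 9, 10, 14

1, 8, 13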